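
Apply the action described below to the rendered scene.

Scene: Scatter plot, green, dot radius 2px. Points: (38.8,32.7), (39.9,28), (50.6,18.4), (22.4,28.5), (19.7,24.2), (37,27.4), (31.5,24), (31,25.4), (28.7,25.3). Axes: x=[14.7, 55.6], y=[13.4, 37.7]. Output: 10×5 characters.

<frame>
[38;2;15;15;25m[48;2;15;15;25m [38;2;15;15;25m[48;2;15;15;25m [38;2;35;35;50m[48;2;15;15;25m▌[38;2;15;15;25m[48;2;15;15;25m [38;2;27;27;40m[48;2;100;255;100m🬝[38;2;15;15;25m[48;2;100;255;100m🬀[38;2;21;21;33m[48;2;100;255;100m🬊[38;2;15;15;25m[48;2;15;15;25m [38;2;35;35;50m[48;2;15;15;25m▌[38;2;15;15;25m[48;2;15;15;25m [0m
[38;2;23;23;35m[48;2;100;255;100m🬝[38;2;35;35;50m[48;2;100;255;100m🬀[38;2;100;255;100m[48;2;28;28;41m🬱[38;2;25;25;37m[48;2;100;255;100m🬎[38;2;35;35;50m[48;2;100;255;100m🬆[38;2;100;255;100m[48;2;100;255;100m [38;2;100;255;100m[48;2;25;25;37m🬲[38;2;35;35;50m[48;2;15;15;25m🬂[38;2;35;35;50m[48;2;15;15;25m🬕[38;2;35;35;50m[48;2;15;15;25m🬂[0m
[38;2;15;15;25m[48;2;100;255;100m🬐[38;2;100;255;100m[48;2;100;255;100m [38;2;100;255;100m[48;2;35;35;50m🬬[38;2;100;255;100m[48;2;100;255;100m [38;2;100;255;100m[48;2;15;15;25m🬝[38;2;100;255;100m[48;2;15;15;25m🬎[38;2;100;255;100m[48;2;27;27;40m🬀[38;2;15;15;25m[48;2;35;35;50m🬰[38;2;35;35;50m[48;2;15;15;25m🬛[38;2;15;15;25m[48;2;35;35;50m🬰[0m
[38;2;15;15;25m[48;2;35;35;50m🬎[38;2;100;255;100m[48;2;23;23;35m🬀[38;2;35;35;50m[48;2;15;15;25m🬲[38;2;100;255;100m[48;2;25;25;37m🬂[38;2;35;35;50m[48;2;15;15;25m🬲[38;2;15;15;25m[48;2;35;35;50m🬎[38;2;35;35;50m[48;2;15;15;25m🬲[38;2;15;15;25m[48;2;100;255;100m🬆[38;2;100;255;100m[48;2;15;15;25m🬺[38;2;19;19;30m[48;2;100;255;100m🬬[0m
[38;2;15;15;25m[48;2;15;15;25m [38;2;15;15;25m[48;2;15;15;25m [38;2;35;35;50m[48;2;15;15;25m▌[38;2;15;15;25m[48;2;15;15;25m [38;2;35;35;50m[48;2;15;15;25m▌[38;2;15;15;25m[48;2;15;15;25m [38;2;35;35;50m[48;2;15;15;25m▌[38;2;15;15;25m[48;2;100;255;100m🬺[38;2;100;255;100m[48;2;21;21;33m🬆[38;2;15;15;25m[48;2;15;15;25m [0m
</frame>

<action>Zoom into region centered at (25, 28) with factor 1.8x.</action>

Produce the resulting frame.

<frame>
[38;2;15;15;25m[48;2;15;15;25m [38;2;15;15;25m[48;2;15;15;25m [38;2;35;35;50m[48;2;15;15;25m▌[38;2;15;15;25m[48;2;15;15;25m [38;2;35;35;50m[48;2;15;15;25m▌[38;2;15;15;25m[48;2;15;15;25m [38;2;35;35;50m[48;2;15;15;25m▌[38;2;15;15;25m[48;2;15;15;25m [38;2;35;35;50m[48;2;15;15;25m▌[38;2;15;15;25m[48;2;15;15;25m [0m
[38;2;35;35;50m[48;2;15;15;25m🬂[38;2;35;35;50m[48;2;15;15;25m🬂[38;2;35;35;50m[48;2;15;15;25m🬕[38;2;28;28;41m[48;2;100;255;100m🬆[38;2;27;27;40m[48;2;100;255;100m🬬[38;2;35;35;50m[48;2;15;15;25m🬂[38;2;35;35;50m[48;2;15;15;25m🬕[38;2;35;35;50m[48;2;15;15;25m🬂[38;2;35;35;50m[48;2;15;15;25m🬕[38;2;23;23;35m[48;2;100;255;100m🬝[0m
[38;2;15;15;25m[48;2;35;35;50m🬰[38;2;15;15;25m[48;2;35;35;50m🬰[38;2;35;35;50m[48;2;100;255;100m🬛[38;2;100;255;100m[48;2;15;15;25m🬬[38;2;100;255;100m[48;2;28;28;41m🬆[38;2;23;23;35m[48;2;100;255;100m🬝[38;2;28;28;41m[48;2;100;255;100m🬊[38;2;21;21;33m[48;2;100;255;100m🬊[38;2;27;27;40m[48;2;100;255;100m🬴[38;2;100;255;100m[48;2;100;255;100m [0m
[38;2;15;15;25m[48;2;35;35;50m🬎[38;2;23;23;35m[48;2;100;255;100m🬴[38;2;100;255;100m[48;2;100;255;100m [38;2;100;255;100m[48;2;25;25;37m🬛[38;2;35;35;50m[48;2;15;15;25m🬲[38;2;100;255;100m[48;2;28;28;41m🬊[38;2;100;255;100m[48;2;100;255;100m [38;2;100;255;100m[48;2;100;255;100m [38;2;100;255;100m[48;2;25;25;37m🬐[38;2;23;23;35m[48;2;100;255;100m🬺[0m
[38;2;15;15;25m[48;2;15;15;25m [38;2;15;15;25m[48;2;15;15;25m [38;2;100;255;100m[48;2;27;27;40m🬁[38;2;15;15;25m[48;2;15;15;25m [38;2;35;35;50m[48;2;15;15;25m▌[38;2;15;15;25m[48;2;15;15;25m [38;2;100;255;100m[48;2;27;27;40m🬁[38;2;100;255;100m[48;2;15;15;25m🬆[38;2;35;35;50m[48;2;15;15;25m▌[38;2;15;15;25m[48;2;15;15;25m [0m
</frame>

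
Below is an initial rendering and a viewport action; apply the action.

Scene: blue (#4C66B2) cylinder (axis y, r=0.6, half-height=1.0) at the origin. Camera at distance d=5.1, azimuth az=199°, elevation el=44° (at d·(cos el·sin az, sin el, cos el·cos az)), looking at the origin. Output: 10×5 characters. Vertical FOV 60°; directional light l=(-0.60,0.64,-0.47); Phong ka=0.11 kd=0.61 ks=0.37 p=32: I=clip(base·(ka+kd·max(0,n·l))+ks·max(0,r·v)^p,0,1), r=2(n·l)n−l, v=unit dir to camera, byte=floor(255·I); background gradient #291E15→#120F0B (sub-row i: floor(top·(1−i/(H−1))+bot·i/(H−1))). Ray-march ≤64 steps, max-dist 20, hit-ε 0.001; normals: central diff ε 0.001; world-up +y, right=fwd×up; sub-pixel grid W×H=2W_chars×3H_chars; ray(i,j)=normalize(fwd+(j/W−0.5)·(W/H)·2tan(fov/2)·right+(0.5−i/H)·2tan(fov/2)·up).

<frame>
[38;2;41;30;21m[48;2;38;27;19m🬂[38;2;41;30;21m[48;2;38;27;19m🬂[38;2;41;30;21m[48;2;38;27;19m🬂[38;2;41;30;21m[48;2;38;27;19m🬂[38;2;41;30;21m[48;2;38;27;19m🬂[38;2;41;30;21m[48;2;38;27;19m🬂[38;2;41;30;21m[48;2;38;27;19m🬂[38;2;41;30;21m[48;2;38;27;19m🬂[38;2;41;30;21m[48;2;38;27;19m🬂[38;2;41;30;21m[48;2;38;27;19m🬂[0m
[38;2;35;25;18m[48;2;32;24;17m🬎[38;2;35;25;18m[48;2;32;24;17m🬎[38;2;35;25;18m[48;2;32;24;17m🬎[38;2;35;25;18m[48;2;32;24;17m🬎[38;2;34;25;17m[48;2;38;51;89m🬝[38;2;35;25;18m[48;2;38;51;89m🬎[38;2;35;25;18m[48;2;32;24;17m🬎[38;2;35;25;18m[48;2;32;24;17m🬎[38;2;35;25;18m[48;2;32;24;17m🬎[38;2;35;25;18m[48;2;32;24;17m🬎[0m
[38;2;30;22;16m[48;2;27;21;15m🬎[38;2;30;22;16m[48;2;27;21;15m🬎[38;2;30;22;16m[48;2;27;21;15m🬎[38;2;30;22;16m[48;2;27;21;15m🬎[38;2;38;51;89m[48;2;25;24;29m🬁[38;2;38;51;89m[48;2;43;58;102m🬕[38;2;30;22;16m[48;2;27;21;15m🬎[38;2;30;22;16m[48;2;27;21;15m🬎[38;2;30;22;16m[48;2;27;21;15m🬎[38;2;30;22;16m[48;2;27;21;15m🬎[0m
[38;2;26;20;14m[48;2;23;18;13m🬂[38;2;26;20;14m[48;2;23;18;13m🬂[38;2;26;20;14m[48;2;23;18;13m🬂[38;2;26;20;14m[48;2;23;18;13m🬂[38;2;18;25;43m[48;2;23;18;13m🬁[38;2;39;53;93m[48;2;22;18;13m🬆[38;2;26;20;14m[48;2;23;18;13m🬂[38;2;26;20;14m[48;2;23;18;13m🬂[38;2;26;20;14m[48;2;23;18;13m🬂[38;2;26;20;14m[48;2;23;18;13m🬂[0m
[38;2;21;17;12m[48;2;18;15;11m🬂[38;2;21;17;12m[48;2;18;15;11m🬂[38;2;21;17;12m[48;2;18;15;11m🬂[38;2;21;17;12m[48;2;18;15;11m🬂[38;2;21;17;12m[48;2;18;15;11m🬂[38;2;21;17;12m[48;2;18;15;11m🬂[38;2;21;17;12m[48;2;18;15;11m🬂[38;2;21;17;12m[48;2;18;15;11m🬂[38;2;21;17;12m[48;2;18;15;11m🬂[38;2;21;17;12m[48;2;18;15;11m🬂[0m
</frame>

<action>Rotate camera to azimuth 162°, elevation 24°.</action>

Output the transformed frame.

<frame>
[38;2;41;30;21m[48;2;38;27;19m🬂[38;2;41;30;21m[48;2;38;27;19m🬂[38;2;41;30;21m[48;2;38;27;19m🬂[38;2;41;30;21m[48;2;38;27;19m🬂[38;2;41;30;21m[48;2;38;27;19m🬂[38;2;41;30;21m[48;2;38;27;19m🬂[38;2;41;30;21m[48;2;38;27;19m🬂[38;2;41;30;21m[48;2;38;27;19m🬂[38;2;41;30;21m[48;2;38;27;19m🬂[38;2;41;30;21m[48;2;38;27;19m🬂[0m
[38;2;35;25;18m[48;2;32;24;17m🬎[38;2;35;25;18m[48;2;32;24;17m🬎[38;2;35;25;18m[48;2;32;24;17m🬎[38;2;35;25;18m[48;2;32;24;17m🬎[38;2;34;25;17m[48;2;38;51;89m🬝[38;2;35;25;18m[48;2;38;51;89m🬎[38;2;35;25;18m[48;2;32;24;17m🬎[38;2;35;25;18m[48;2;32;24;17m🬎[38;2;35;25;18m[48;2;32;24;17m🬎[38;2;35;25;18m[48;2;32;24;17m🬎[0m
[38;2;30;22;16m[48;2;27;21;15m🬎[38;2;30;22;16m[48;2;27;21;15m🬎[38;2;30;22;16m[48;2;27;21;15m🬎[38;2;30;22;16m[48;2;27;21;15m🬎[38;2;29;22;15m[48;2;8;11;19m▌[38;2;20;27;47m[48;2;36;49;87m▌[38;2;30;22;16m[48;2;27;21;15m🬎[38;2;30;22;16m[48;2;27;21;15m🬎[38;2;30;22;16m[48;2;27;21;15m🬎[38;2;30;22;16m[48;2;27;21;15m🬎[0m
[38;2;26;20;14m[48;2;23;18;13m🬂[38;2;26;20;14m[48;2;23;18;13m🬂[38;2;26;20;14m[48;2;23;18;13m🬂[38;2;26;20;14m[48;2;23;18;13m🬂[38;2;23;18;13m[48;2;8;11;19m🬲[38;2;38;51;90m[48;2;21;22;30m🬉[38;2;26;20;14m[48;2;23;18;13m🬂[38;2;26;20;14m[48;2;23;18;13m🬂[38;2;26;20;14m[48;2;23;18;13m🬂[38;2;26;20;14m[48;2;23;18;13m🬂[0m
[38;2;21;17;12m[48;2;18;15;11m🬂[38;2;21;17;12m[48;2;18;15;11m🬂[38;2;21;17;12m[48;2;18;15;11m🬂[38;2;21;17;12m[48;2;18;15;11m🬂[38;2;21;17;12m[48;2;18;15;11m🬂[38;2;21;17;12m[48;2;18;15;11m🬂[38;2;21;17;12m[48;2;18;15;11m🬂[38;2;21;17;12m[48;2;18;15;11m🬂[38;2;21;17;12m[48;2;18;15;11m🬂[38;2;21;17;12m[48;2;18;15;11m🬂[0m
</frame>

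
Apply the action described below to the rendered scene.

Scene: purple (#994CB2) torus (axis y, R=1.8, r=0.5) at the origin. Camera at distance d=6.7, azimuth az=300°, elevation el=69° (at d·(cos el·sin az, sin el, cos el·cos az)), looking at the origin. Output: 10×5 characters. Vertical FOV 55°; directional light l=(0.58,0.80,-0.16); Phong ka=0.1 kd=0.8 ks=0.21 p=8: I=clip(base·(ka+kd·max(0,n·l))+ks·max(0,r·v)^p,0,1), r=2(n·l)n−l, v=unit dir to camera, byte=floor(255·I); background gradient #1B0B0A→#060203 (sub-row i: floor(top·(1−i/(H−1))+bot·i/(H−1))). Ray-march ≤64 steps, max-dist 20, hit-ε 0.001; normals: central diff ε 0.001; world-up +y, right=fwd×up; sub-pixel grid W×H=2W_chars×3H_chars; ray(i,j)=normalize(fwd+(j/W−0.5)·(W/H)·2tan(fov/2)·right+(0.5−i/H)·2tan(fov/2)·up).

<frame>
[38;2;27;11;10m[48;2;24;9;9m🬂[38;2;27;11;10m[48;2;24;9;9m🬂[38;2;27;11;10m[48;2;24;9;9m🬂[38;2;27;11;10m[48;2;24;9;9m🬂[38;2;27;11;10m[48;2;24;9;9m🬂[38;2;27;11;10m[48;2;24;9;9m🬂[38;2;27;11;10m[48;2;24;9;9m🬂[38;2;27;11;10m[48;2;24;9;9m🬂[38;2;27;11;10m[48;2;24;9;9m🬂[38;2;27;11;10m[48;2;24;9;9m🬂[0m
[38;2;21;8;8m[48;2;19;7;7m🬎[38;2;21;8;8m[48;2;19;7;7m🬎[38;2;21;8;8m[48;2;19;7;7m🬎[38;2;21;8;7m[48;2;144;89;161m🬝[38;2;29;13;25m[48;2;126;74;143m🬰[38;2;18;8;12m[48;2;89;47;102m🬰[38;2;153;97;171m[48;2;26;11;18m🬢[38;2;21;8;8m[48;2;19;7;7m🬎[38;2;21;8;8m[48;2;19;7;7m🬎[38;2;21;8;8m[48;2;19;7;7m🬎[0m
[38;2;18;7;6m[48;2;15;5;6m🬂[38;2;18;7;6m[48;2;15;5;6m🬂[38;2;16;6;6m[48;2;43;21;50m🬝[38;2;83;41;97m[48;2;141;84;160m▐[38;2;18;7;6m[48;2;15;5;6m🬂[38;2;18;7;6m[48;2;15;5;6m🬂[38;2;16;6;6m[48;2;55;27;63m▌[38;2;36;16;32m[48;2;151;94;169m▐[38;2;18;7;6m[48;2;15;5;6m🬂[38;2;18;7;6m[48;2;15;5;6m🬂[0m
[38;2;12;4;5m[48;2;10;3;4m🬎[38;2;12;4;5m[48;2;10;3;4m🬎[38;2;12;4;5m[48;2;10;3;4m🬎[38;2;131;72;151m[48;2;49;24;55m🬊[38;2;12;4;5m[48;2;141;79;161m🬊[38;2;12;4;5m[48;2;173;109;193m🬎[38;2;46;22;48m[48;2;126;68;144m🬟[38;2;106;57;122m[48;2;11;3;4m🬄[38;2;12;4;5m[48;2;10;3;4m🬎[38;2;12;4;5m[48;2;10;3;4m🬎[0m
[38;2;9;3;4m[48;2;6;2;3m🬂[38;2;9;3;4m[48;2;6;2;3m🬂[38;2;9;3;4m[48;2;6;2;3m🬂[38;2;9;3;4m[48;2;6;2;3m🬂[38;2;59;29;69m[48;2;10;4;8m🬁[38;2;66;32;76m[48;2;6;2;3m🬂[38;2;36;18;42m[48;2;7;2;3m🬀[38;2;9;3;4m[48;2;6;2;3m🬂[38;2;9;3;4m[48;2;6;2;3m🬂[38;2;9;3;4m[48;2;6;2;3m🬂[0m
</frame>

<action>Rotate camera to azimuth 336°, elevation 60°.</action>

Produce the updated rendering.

<frame>
[38;2;27;11;10m[48;2;24;9;9m🬂[38;2;27;11;10m[48;2;24;9;9m🬂[38;2;27;11;10m[48;2;24;9;9m🬂[38;2;27;11;10m[48;2;24;9;9m🬂[38;2;27;11;10m[48;2;24;9;9m🬂[38;2;27;11;10m[48;2;24;9;9m🬂[38;2;27;11;10m[48;2;24;9;9m🬂[38;2;27;11;10m[48;2;24;9;9m🬂[38;2;27;11;10m[48;2;24;9;9m🬂[38;2;27;11;10m[48;2;24;9;9m🬂[0m
[38;2;21;8;8m[48;2;19;7;7m🬎[38;2;21;8;8m[48;2;19;7;7m🬎[38;2;21;8;8m[48;2;19;7;7m🬎[38;2;21;8;7m[48;2;122;64;140m🬝[38;2;29;13;23m[48;2;111;59;129m🬡[38;2;18;8;12m[48;2;127;73;144m🬰[38;2;29;12;20m[48;2;136;75;156m🬙[38;2;21;8;8m[48;2;19;7;7m🬎[38;2;21;8;8m[48;2;19;7;7m🬎[38;2;21;8;8m[48;2;19;7;7m🬎[0m
[38;2;18;7;6m[48;2;15;5;6m🬂[38;2;18;7;6m[48;2;15;5;6m🬂[38;2;16;6;6m[48;2;20;10;24m🬝[38;2;107;53;124m[48;2;132;72;151m🬈[38;2;31;15;36m[48;2;16;5;6m🬀[38;2;18;7;6m[48;2;15;5;6m🬂[38;2;50;24;58m[48;2;18;7;15m🬁[38;2;134;77;152m[48;2;17;6;6m🬲[38;2;18;7;6m[48;2;15;5;6m🬂[38;2;18;7;6m[48;2;15;5;6m🬂[0m
[38;2;12;4;5m[48;2;10;3;4m🬎[38;2;12;4;5m[48;2;10;3;4m🬎[38;2;12;4;5m[48;2;10;3;4m🬎[38;2;119;61;138m[48;2;38;18;41m🬊[38;2;13;5;5m[48;2;117;59;135m🬂[38;2;12;4;5m[48;2;118;65;135m🬆[38;2;13;5;5m[48;2;110;59;127m🬀[38;2;134;79;152m[48;2;11;3;4m🬄[38;2;12;4;5m[48;2;10;3;4m🬎[38;2;12;4;5m[48;2;10;3;4m🬎[0m
[38;2;9;3;4m[48;2;6;2;3m🬂[38;2;9;3;4m[48;2;6;2;3m🬂[38;2;9;3;4m[48;2;6;2;3m🬂[38;2;9;3;4m[48;2;6;2;3m🬂[38;2;43;21;50m[48;2;8;3;5m🬁[38;2;57;28;67m[48;2;6;2;3m🬂[38;2;42;21;49m[48;2;7;2;3m🬀[38;2;9;3;4m[48;2;6;2;3m🬂[38;2;9;3;4m[48;2;6;2;3m🬂[38;2;9;3;4m[48;2;6;2;3m🬂[0m
</frame>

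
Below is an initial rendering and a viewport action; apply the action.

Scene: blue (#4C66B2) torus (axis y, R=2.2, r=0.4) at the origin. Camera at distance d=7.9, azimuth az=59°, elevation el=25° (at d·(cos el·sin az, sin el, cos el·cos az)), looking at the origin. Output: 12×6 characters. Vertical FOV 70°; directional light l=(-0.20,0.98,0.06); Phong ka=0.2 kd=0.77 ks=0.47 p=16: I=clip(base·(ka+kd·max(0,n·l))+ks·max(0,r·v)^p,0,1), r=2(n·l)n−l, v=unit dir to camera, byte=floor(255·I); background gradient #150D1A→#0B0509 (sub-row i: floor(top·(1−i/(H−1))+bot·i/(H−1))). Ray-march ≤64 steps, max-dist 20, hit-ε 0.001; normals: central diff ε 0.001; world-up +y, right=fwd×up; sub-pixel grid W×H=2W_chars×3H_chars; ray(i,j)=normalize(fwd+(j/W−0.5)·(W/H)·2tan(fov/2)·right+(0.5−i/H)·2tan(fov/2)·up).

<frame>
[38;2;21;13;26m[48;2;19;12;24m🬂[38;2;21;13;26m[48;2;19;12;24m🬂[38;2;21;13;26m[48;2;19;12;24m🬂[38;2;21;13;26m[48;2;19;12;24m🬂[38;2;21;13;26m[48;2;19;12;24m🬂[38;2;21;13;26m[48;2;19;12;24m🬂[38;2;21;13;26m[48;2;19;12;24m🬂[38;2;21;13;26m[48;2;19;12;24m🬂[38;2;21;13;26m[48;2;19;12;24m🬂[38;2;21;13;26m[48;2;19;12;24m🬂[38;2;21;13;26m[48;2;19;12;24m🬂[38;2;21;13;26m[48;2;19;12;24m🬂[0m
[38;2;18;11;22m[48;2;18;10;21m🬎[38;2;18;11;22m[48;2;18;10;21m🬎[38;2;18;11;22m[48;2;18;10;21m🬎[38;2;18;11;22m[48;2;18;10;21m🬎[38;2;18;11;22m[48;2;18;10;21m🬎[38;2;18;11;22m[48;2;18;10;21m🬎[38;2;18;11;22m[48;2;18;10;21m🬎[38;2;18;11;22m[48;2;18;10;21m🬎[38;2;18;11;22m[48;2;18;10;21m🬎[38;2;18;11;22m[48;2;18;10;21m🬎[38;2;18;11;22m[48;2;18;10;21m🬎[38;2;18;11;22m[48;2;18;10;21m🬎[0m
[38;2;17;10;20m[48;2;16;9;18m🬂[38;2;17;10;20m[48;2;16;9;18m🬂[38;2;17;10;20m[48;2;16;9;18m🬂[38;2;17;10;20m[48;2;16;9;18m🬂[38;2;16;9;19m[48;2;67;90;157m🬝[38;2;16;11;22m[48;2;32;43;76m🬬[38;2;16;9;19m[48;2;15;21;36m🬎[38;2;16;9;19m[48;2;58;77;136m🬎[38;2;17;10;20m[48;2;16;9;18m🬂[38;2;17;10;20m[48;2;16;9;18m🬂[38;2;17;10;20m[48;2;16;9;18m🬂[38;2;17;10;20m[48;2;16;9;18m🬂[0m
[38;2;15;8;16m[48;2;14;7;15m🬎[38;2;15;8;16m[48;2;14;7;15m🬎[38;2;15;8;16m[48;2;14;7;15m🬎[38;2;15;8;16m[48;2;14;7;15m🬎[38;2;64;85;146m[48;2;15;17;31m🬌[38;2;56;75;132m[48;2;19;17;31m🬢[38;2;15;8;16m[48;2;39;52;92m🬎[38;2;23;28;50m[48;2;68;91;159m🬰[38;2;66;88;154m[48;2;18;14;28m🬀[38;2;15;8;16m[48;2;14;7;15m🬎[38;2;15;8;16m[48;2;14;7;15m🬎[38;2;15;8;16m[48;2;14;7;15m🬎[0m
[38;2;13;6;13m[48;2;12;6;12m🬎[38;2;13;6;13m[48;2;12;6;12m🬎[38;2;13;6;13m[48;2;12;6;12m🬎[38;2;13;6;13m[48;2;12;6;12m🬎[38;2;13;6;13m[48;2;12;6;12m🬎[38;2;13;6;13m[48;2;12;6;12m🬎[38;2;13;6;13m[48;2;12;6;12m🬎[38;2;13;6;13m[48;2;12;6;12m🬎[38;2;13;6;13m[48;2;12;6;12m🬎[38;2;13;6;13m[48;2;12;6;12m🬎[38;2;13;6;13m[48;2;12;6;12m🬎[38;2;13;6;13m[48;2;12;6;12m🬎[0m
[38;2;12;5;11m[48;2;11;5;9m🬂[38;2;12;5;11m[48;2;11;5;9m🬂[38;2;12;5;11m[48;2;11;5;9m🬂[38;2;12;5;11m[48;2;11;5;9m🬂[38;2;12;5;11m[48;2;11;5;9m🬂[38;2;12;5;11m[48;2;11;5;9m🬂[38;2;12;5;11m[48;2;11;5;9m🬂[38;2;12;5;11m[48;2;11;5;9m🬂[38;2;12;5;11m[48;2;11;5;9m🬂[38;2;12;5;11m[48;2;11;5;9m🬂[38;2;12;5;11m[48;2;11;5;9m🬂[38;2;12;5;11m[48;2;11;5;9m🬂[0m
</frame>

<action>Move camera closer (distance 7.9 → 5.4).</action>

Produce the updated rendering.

<frame>
[38;2;21;13;26m[48;2;19;12;24m🬂[38;2;21;13;26m[48;2;19;12;24m🬂[38;2;21;13;26m[48;2;19;12;24m🬂[38;2;21;13;26m[48;2;19;12;24m🬂[38;2;21;13;26m[48;2;19;12;24m🬂[38;2;21;13;26m[48;2;19;12;24m🬂[38;2;21;13;26m[48;2;19;12;24m🬂[38;2;21;13;26m[48;2;19;12;24m🬂[38;2;21;13;26m[48;2;19;12;24m🬂[38;2;21;13;26m[48;2;19;12;24m🬂[38;2;21;13;26m[48;2;19;12;24m🬂[38;2;21;13;26m[48;2;19;12;24m🬂[0m
[38;2;18;11;22m[48;2;18;10;21m🬎[38;2;18;11;22m[48;2;18;10;21m🬎[38;2;18;11;22m[48;2;18;10;21m🬎[38;2;18;11;22m[48;2;18;10;21m🬎[38;2;18;11;22m[48;2;18;10;21m🬎[38;2;18;11;22m[48;2;18;10;21m🬎[38;2;18;11;22m[48;2;18;10;21m🬎[38;2;18;11;22m[48;2;18;10;21m🬎[38;2;18;11;22m[48;2;18;10;21m🬎[38;2;18;11;22m[48;2;18;10;21m🬎[38;2;18;11;22m[48;2;18;10;21m🬎[38;2;18;11;22m[48;2;18;10;21m🬎[0m
[38;2;17;10;20m[48;2;16;9;18m🬂[38;2;17;10;20m[48;2;16;9;18m🬂[38;2;17;10;20m[48;2;16;9;18m🬂[38;2;16;9;19m[48;2;68;91;159m🬝[38;2;16;12;23m[48;2;57;76;134m🬥[38;2;16;15;27m[48;2;89;109;167m🬰[38;2;16;15;27m[48;2;139;158;213m🬰[38;2;18;18;34m[48;2;87;111;180m🬰[38;2;16;9;19m[48;2;63;85;149m🬎[38;2;17;10;20m[48;2;16;9;18m🬂[38;2;17;10;20m[48;2;16;9;18m🬂[38;2;17;10;20m[48;2;16;9;18m🬂[0m
[38;2;15;8;16m[48;2;14;7;15m🬎[38;2;15;8;16m[48;2;14;7;15m🬎[38;2;15;8;16m[48;2;14;7;15m🬎[38;2;69;92;162m[48;2;52;70;123m🬪[38;2;15;11;21m[48;2;78;103;173m🬎[38;2;15;8;16m[48;2;71;96;169m🬎[38;2;15;8;16m[48;2;71;96;168m🬎[38;2;15;8;16m[48;2;72;97;169m🬎[38;2;15;14;25m[48;2;65;88;154m🬄[38;2;58;78;136m[48;2;14;7;16m▌[38;2;15;8;16m[48;2;14;7;15m🬎[38;2;15;8;16m[48;2;14;7;15m🬎[0m
[38;2;13;6;13m[48;2;12;6;12m🬎[38;2;13;6;13m[48;2;12;6;12m🬎[38;2;13;6;13m[48;2;12;6;12m🬎[38;2;37;50;88m[48;2;13;8;17m🬁[38;2;50;68;119m[48;2;15;15;28m🬂[38;2;79;99;157m[48;2;21;26;46m🬂[38;2;79;99;158m[48;2;22;30;52m🬂[38;2;53;70;123m[48;2;16;17;31m🬂[38;2;35;47;84m[48;2;13;9;18m🬂[38;2;15;20;35m[48;2;12;6;12m🬀[38;2;13;6;13m[48;2;12;6;12m🬎[38;2;13;6;13m[48;2;12;6;12m🬎[0m
[38;2;12;5;11m[48;2;11;5;9m🬂[38;2;12;5;11m[48;2;11;5;9m🬂[38;2;12;5;11m[48;2;11;5;9m🬂[38;2;12;5;11m[48;2;11;5;9m🬂[38;2;12;5;11m[48;2;11;5;9m🬂[38;2;12;5;11m[48;2;11;5;9m🬂[38;2;12;5;11m[48;2;11;5;9m🬂[38;2;12;5;11m[48;2;11;5;9m🬂[38;2;12;5;11m[48;2;11;5;9m🬂[38;2;12;5;11m[48;2;11;5;9m🬂[38;2;12;5;11m[48;2;11;5;9m🬂[38;2;12;5;11m[48;2;11;5;9m🬂[0m
</frame>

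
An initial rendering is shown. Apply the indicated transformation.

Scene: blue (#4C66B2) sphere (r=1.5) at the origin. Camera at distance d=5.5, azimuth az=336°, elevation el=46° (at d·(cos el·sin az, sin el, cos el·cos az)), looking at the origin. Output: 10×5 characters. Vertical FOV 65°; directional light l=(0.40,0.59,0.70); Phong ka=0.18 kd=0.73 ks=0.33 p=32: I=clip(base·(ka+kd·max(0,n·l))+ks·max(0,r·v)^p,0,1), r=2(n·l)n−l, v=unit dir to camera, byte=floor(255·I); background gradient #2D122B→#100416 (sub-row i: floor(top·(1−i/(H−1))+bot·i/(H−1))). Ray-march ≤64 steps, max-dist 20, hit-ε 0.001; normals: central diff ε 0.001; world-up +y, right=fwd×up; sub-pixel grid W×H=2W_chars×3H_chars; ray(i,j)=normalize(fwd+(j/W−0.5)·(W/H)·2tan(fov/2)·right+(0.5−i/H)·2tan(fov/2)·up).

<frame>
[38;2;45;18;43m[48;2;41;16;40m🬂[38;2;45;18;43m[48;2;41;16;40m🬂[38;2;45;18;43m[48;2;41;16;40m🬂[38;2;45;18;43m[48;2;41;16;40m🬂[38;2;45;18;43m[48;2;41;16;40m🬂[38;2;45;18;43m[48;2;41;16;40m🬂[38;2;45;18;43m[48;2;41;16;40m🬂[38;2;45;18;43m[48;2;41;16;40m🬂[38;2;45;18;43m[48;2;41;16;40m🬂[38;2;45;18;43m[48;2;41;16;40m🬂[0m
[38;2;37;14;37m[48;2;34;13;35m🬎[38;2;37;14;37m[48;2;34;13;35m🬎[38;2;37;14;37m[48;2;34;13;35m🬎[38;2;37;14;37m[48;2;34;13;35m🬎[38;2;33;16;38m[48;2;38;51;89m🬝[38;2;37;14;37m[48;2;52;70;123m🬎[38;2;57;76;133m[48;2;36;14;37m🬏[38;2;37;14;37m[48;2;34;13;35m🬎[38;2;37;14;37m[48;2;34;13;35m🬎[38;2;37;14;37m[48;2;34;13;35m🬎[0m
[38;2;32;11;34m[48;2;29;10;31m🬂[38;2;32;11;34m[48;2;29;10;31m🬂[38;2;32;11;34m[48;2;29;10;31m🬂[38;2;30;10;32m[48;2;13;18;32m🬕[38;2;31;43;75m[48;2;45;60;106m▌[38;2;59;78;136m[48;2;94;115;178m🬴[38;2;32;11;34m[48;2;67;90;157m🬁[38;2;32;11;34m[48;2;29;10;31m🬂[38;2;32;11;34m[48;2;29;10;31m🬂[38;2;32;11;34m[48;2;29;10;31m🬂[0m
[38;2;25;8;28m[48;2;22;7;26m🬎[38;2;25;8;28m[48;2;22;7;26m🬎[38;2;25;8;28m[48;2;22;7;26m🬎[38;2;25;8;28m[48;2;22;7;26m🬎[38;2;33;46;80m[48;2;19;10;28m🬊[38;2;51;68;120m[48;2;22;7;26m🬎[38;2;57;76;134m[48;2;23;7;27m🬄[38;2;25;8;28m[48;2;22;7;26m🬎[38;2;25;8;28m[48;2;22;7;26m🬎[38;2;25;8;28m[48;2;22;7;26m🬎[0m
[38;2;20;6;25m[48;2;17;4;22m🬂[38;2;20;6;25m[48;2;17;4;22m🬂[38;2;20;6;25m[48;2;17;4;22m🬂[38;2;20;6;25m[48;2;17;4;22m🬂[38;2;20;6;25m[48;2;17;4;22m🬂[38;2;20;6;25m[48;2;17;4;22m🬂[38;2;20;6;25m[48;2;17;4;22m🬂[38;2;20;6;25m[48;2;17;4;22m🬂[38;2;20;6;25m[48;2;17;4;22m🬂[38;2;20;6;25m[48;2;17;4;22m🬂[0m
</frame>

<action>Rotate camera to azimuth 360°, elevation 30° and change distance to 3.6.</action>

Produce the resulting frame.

<frame>
[38;2;45;18;43m[48;2;41;16;40m🬂[38;2;45;18;43m[48;2;41;16;40m🬂[38;2;45;18;43m[48;2;41;16;40m🬂[38;2;45;18;43m[48;2;41;16;40m🬂[38;2;45;18;43m[48;2;41;16;40m🬂[38;2;45;18;43m[48;2;41;16;40m🬂[38;2;45;18;43m[48;2;41;16;40m🬂[38;2;45;18;43m[48;2;41;16;40m🬂[38;2;45;18;43m[48;2;41;16;40m🬂[38;2;45;18;43m[48;2;41;16;40m🬂[0m
[38;2;37;14;37m[48;2;34;13;35m🬎[38;2;37;14;37m[48;2;34;13;35m🬎[38;2;37;14;37m[48;2;34;13;35m🬎[38;2;36;24;50m[48;2;46;62;109m🬆[38;2;51;68;120m[48;2;57;77;135m🬄[38;2;60;80;141m[48;2;64;86;151m🬆[38;2;38;15;38m[48;2;65;88;153m🬁[38;2;63;84;148m[48;2;36;14;37m🬓[38;2;37;14;37m[48;2;34;13;35m🬎[38;2;37;14;37m[48;2;34;13;35m🬎[0m
[38;2;32;11;34m[48;2;29;10;31m🬂[38;2;32;11;34m[48;2;29;10;31m🬂[38;2;30;41;71m[48;2;30;10;32m▐[38;2;51;69;121m[48;2;43;59;103m▐[38;2;60;81;142m[48;2;56;76;133m▐[38;2;138;161;227m[48;2;71;93;158m🬇[38;2;99;122;190m[48;2;69;93;161m🬃[38;2;67;90;159m[48;2;63;84;148m▌[38;2;32;11;34m[48;2;29;10;31m🬂[38;2;32;11;34m[48;2;29;10;31m🬂[0m
[38;2;25;8;28m[48;2;22;7;26m🬎[38;2;25;8;28m[48;2;22;7;26m🬎[38;2;25;33;58m[48;2;23;7;27m🬁[38;2;42;57;101m[48;2;28;38;67m🬨[38;2;55;74;130m[48;2;49;65;115m🬊[38;2;61;82;144m[48;2;56;75;132m🬊[38;2;63;85;149m[48;2;57;76;134m🬎[38;2;58;78;136m[48;2;23;7;27m🬕[38;2;25;8;28m[48;2;22;7;26m🬎[38;2;25;8;28m[48;2;22;7;26m🬎[0m
[38;2;20;6;25m[48;2;17;4;22m🬂[38;2;20;6;25m[48;2;17;4;22m🬂[38;2;20;6;25m[48;2;17;4;22m🬂[38;2;20;6;25m[48;2;17;4;22m🬂[38;2;39;53;94m[48;2;17;4;22m🬂[38;2;48;64;113m[48;2;17;4;22m🬂[38;2;49;66;116m[48;2;17;4;23m🬀[38;2;20;6;25m[48;2;17;4;22m🬂[38;2;20;6;25m[48;2;17;4;22m🬂[38;2;20;6;25m[48;2;17;4;22m🬂[0m
</frame>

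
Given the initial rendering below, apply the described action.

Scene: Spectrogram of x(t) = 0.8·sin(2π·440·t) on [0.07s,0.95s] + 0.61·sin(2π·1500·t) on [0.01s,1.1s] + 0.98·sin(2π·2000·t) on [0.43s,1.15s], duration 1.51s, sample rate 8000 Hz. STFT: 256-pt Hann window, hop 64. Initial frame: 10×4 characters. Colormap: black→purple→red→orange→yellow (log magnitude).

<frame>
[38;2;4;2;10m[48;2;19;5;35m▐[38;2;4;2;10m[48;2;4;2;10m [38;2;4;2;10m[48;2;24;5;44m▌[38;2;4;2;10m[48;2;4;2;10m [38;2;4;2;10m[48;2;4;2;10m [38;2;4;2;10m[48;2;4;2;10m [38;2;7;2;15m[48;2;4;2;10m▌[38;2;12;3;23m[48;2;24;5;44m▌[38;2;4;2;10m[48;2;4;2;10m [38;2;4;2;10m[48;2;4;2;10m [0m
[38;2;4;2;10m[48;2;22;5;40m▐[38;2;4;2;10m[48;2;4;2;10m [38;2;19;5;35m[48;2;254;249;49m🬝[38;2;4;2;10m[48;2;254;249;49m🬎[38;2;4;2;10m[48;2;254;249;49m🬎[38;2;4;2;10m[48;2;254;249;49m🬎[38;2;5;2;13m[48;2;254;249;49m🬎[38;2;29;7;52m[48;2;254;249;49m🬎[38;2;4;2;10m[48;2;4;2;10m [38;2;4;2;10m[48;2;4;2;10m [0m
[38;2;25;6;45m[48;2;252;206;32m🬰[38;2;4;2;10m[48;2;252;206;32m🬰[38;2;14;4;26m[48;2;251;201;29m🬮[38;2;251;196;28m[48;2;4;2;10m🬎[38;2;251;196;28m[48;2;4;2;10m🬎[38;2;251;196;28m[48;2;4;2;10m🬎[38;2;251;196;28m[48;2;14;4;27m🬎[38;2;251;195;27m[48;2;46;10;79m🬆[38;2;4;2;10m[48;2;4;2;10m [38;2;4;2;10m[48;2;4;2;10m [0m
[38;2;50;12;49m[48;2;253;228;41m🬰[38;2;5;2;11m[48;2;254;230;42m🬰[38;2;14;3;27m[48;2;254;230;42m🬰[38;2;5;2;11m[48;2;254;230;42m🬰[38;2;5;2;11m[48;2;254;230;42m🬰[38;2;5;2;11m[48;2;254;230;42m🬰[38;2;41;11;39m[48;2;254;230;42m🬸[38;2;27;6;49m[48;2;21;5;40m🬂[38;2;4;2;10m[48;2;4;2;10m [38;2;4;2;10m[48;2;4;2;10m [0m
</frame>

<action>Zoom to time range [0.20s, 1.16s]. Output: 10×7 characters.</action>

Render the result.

<frame>
[38;2;4;2;10m[48;2;4;2;10m [38;2;4;2;10m[48;2;4;2;10m [38;2;4;2;10m[48;2;22;5;40m▐[38;2;4;2;10m[48;2;4;2;10m [38;2;4;2;10m[48;2;4;2;10m [38;2;4;2;10m[48;2;4;2;10m [38;2;4;2;10m[48;2;4;2;10m [38;2;4;2;10m[48;2;6;2;13m▌[38;2;7;2;15m[48;2;4;2;10m▌[38;2;5;2;12m[48;2;11;3;22m▌[0m
[38;2;4;2;10m[48;2;4;2;10m [38;2;4;2;10m[48;2;4;2;10m [38;2;4;2;10m[48;2;26;6;48m▐[38;2;4;2;10m[48;2;4;2;10m [38;2;4;2;10m[48;2;4;2;10m [38;2;4;2;10m[48;2;4;2;10m [38;2;4;2;10m[48;2;4;2;10m [38;2;4;2;10m[48;2;6;2;13m▌[38;2;4;2;10m[48;2;7;2;15m▐[38;2;5;2;12m[48;2;12;3;24m▌[0m
[38;2;4;2;10m[48;2;4;2;10m [38;2;4;2;10m[48;2;4;2;10m [38;2;4;2;10m[48;2;44;10;73m▐[38;2;4;2;10m[48;2;4;2;10m [38;2;4;2;10m[48;2;4;2;10m [38;2;4;2;10m[48;2;4;2;10m [38;2;4;2;10m[48;2;4;2;10m [38;2;4;2;10m[48;2;6;2;14m▌[38;2;4;2;10m[48;2;7;2;17m▐[38;2;5;2;13m[48;2;16;4;31m▌[0m
[38;2;4;2;10m[48;2;4;2;10m [38;2;4;2;10m[48;2;4;2;10m [38;2;81;21;46m[48;2;254;247;48m🬰[38;2;4;2;11m[48;2;254;249;49m🬰[38;2;4;2;11m[48;2;254;249;49m🬰[38;2;4;2;11m[48;2;254;249;49m🬰[38;2;4;2;11m[48;2;254;249;49m🬰[38;2;6;2;14m[48;2;254;249;49m🬰[38;2;7;2;15m[48;2;254;249;49m🬰[38;2;22;5;40m[48;2;254;249;49m🬰[0m
[38;2;248;174;24m[48;2;4;2;10m🬎[38;2;248;174;24m[48;2;4;2;10m🬎[38;2;249;175;23m[48;2;19;5;35m🬎[38;2;248;174;24m[48;2;4;2;10m🬎[38;2;248;174;24m[48;2;4;2;10m🬎[38;2;248;174;24m[48;2;4;2;10m🬎[38;2;248;174;24m[48;2;4;2;10m🬎[38;2;248;174;23m[48;2;9;3;19m🬎[38;2;248;174;24m[48;2;11;3;23m🬎[38;2;249;168;19m[48;2;34;8;60m🬎[0m
[38;2;4;2;10m[48;2;5;2;13m🬎[38;2;4;2;10m[48;2;6;2;13m🬎[38;2;26;6;48m[48;2;4;2;11m▌[38;2;4;2;10m[48;2;6;2;13m🬎[38;2;4;2;10m[48;2;6;2;13m🬎[38;2;4;2;10m[48;2;6;2;13m🬎[38;2;4;2;10m[48;2;6;2;13m🬎[38;2;8;2;17m[48;2;43;10;71m🬕[38;2;14;4;28m[48;2;96;23;87m🬬[38;2;28;6;51m[48;2;8;2;17m▐[0m
[38;2;254;230;42m[48;2;13;4;26m🬂[38;2;254;230;42m[48;2;13;4;26m🬂[38;2;254;230;42m[48;2;20;5;37m🬂[38;2;254;230;42m[48;2;13;4;26m🬂[38;2;254;230;42m[48;2;13;4;26m🬂[38;2;254;230;42m[48;2;13;4;26m🬂[38;2;254;230;42m[48;2;13;4;26m🬂[38;2;254;230;42m[48;2;65;16;55m🬂[38;2;231;114;36m[48;2;25;7;29m🬄[38;2;20;5;37m[48;2;6;2;14m▐[0m
</frame>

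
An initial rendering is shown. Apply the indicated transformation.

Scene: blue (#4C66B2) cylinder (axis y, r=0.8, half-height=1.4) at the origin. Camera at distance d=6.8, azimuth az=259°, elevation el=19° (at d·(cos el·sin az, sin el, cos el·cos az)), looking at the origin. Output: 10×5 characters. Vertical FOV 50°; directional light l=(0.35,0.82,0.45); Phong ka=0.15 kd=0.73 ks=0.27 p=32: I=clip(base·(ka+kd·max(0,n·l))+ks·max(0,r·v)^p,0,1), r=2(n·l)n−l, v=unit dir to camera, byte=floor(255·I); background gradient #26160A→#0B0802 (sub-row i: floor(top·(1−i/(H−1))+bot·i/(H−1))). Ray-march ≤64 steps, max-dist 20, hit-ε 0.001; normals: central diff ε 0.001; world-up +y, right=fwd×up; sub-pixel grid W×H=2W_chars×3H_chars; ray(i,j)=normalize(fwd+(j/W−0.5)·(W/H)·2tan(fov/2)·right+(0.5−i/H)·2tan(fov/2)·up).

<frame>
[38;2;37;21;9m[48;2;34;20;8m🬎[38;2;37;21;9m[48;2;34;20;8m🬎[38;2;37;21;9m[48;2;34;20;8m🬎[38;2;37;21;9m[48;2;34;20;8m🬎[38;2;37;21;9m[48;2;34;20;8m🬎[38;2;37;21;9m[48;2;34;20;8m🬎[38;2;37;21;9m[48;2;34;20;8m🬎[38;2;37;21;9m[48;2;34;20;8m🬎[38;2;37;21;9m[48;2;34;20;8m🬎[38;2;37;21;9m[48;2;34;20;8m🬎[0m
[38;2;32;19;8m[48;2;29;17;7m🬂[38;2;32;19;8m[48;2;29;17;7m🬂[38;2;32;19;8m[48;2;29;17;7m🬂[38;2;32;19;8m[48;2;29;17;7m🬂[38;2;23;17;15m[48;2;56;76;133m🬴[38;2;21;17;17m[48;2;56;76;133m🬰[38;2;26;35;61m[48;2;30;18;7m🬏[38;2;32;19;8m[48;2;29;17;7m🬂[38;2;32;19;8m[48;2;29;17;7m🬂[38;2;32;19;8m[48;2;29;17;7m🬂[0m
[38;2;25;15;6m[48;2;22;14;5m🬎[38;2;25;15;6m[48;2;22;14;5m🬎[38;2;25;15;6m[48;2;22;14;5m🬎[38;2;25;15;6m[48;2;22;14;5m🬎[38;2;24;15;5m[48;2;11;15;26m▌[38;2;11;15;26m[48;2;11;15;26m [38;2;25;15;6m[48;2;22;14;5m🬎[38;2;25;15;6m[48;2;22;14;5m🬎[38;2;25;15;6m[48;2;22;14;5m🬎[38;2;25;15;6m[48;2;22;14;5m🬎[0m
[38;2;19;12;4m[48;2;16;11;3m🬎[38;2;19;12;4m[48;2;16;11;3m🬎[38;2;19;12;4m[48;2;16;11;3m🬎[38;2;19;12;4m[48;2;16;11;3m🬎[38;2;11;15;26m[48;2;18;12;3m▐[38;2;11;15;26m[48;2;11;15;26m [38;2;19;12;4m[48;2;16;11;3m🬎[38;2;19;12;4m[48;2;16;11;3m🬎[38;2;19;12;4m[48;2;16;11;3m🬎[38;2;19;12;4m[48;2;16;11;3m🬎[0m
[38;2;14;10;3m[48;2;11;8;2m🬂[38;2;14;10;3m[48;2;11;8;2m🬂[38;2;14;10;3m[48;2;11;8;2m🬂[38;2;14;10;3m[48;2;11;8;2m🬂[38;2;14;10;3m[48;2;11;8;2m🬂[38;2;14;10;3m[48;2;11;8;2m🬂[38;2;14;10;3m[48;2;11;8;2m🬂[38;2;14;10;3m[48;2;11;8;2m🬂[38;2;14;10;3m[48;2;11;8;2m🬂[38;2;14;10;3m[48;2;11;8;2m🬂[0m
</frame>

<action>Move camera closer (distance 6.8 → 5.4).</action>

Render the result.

<frame>
[38;2;37;21;9m[48;2;34;20;8m🬎[38;2;37;21;9m[48;2;34;20;8m🬎[38;2;37;21;9m[48;2;34;20;8m🬎[38;2;37;21;9m[48;2;34;20;8m🬎[38;2;37;21;9m[48;2;34;20;8m🬎[38;2;37;21;9m[48;2;34;20;8m🬎[38;2;37;21;9m[48;2;34;20;8m🬎[38;2;37;21;9m[48;2;34;20;8m🬎[38;2;37;21;9m[48;2;34;20;8m🬎[38;2;37;21;9m[48;2;34;20;8m🬎[0m
[38;2;32;19;8m[48;2;29;17;7m🬂[38;2;32;19;8m[48;2;29;17;7m🬂[38;2;32;19;8m[48;2;29;17;7m🬂[38;2;32;19;8m[48;2;29;17;7m🬂[38;2;32;19;8m[48;2;11;15;26m🬂[38;2;32;19;8m[48;2;11;15;26m🬂[38;2;30;18;7m[48;2;11;15;26m🬨[38;2;32;19;8m[48;2;29;17;7m🬂[38;2;32;19;8m[48;2;29;17;7m🬂[38;2;32;19;8m[48;2;29;17;7m🬂[0m
[38;2;25;15;6m[48;2;22;14;5m🬎[38;2;25;15;6m[48;2;22;14;5m🬎[38;2;25;15;6m[48;2;22;14;5m🬎[38;2;25;15;6m[48;2;22;14;5m🬎[38;2;11;15;26m[48;2;11;15;26m [38;2;11;15;26m[48;2;11;15;26m [38;2;24;15;5m[48;2;11;15;26m▐[38;2;25;15;6m[48;2;22;14;5m🬎[38;2;25;15;6m[48;2;22;14;5m🬎[38;2;25;15;6m[48;2;22;14;5m🬎[0m
[38;2;19;12;4m[48;2;16;11;3m🬎[38;2;19;12;4m[48;2;16;11;3m🬎[38;2;19;12;4m[48;2;16;11;3m🬎[38;2;19;12;4m[48;2;16;11;3m🬎[38;2;11;15;26m[48;2;11;15;26m [38;2;11;15;26m[48;2;11;15;26m [38;2;13;18;32m[48;2;18;12;3m▌[38;2;19;12;4m[48;2;16;11;3m🬎[38;2;19;12;4m[48;2;16;11;3m🬎[38;2;19;12;4m[48;2;16;11;3m🬎[0m
[38;2;14;10;3m[48;2;11;8;2m🬂[38;2;14;10;3m[48;2;11;8;2m🬂[38;2;14;10;3m[48;2;11;8;2m🬂[38;2;14;10;3m[48;2;11;8;2m🬂[38;2;11;15;26m[48;2;12;8;2m🬁[38;2;11;15;26m[48;2;11;8;2m🬂[38;2;14;10;3m[48;2;11;8;2m🬂[38;2;14;10;3m[48;2;11;8;2m🬂[38;2;14;10;3m[48;2;11;8;2m🬂[38;2;14;10;3m[48;2;11;8;2m🬂[0m
</frame>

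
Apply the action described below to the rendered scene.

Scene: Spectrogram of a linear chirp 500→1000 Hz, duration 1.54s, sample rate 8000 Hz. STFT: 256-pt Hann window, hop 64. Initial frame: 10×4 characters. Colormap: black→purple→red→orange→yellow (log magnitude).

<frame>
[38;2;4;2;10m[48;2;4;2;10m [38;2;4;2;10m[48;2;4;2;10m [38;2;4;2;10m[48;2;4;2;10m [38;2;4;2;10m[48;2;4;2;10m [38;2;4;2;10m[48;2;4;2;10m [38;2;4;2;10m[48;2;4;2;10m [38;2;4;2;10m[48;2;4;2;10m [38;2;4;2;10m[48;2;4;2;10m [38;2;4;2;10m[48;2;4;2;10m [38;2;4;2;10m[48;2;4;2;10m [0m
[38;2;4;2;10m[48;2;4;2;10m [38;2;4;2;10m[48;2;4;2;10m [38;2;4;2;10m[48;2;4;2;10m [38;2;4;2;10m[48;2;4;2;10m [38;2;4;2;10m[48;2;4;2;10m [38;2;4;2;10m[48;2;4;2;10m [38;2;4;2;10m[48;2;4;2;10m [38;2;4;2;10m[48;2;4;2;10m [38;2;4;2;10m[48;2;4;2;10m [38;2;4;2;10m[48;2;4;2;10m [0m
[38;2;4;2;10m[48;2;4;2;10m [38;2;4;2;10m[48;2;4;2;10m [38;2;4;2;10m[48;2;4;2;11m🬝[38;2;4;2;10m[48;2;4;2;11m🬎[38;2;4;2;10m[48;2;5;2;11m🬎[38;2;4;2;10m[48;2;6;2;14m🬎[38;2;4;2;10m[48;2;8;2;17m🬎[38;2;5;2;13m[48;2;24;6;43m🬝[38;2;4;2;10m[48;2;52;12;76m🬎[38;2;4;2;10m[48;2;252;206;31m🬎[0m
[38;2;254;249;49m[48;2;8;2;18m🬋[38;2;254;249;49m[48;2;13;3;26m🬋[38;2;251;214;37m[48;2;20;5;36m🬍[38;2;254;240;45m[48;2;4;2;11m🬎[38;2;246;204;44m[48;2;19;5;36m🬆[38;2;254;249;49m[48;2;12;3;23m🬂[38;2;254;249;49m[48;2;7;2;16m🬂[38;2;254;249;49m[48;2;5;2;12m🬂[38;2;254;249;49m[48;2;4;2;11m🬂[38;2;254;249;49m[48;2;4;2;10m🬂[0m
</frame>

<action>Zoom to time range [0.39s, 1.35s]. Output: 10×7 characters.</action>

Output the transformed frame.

<frame>
[38;2;4;2;10m[48;2;4;2;10m [38;2;4;2;10m[48;2;4;2;10m [38;2;4;2;10m[48;2;4;2;10m [38;2;4;2;10m[48;2;4;2;10m [38;2;4;2;10m[48;2;4;2;10m [38;2;4;2;10m[48;2;4;2;10m [38;2;4;2;10m[48;2;4;2;10m [38;2;4;2;10m[48;2;4;2;10m [38;2;4;2;10m[48;2;4;2;10m [38;2;4;2;10m[48;2;4;2;10m [0m
[38;2;4;2;10m[48;2;4;2;10m [38;2;4;2;10m[48;2;4;2;10m [38;2;4;2;10m[48;2;4;2;10m [38;2;4;2;10m[48;2;4;2;10m [38;2;4;2;10m[48;2;4;2;10m [38;2;4;2;10m[48;2;4;2;10m [38;2;4;2;10m[48;2;4;2;10m [38;2;4;2;10m[48;2;4;2;10m [38;2;4;2;10m[48;2;4;2;10m [38;2;4;2;10m[48;2;4;2;10m [0m
[38;2;4;2;10m[48;2;4;2;10m [38;2;4;2;10m[48;2;4;2;10m [38;2;4;2;10m[48;2;4;2;10m [38;2;4;2;10m[48;2;4;2;10m [38;2;4;2;10m[48;2;4;2;10m [38;2;4;2;10m[48;2;4;2;10m [38;2;4;2;10m[48;2;4;2;10m [38;2;4;2;10m[48;2;4;2;10m [38;2;4;2;10m[48;2;4;2;10m [38;2;4;2;10m[48;2;4;2;10m [0m
[38;2;4;2;10m[48;2;4;2;10m [38;2;4;2;10m[48;2;4;2;10m [38;2;4;2;10m[48;2;4;2;10m [38;2;4;2;10m[48;2;4;2;10m [38;2;4;2;10m[48;2;4;2;10m [38;2;4;2;10m[48;2;4;2;10m [38;2;4;2;10m[48;2;4;2;10m [38;2;4;2;10m[48;2;4;2;10m [38;2;4;2;10m[48;2;4;2;10m [38;2;4;2;10m[48;2;4;2;10m [0m
[38;2;4;2;10m[48;2;4;2;10m [38;2;4;2;10m[48;2;4;2;10m [38;2;4;2;10m[48;2;4;2;10m [38;2;4;2;10m[48;2;4;2;10m [38;2;4;2;10m[48;2;4;2;10m [38;2;4;2;10m[48;2;4;2;11m🬝[38;2;4;2;10m[48;2;4;2;11m🬎[38;2;4;2;10m[48;2;5;2;11m🬎[38;2;4;2;10m[48;2;5;2;11m🬎[38;2;4;2;10m[48;2;5;2;12m🬎[0m
[38;2;8;3;18m[48;2;254;248;48m🬎[38;2;13;4;27m[48;2;254;249;49m🬎[38;2;27;6;49m[48;2;254;249;49m🬎[38;2;6;2;13m[48;2;243;189;44m🬂[38;2;7;2;15m[48;2;254;240;45m🬂[38;2;8;3;18m[48;2;246;195;41m🬂[38;2;31;7;56m[48;2;254;248;49m🬰[38;2;22;5;41m[48;2;254;248;48m🬰[38;2;254;248;48m[48;2;27;6;49m🬋[38;2;253;216;36m[48;2;58;15;39m🬍[0m
[38;2;46;10;80m[48;2;4;2;11m🬂[38;2;21;5;40m[48;2;4;2;10m🬂[38;2;12;3;25m[48;2;4;2;10m🬂[38;2;9;3;19m[48;2;4;2;10m🬂[38;2;7;2;15m[48;2;4;2;10m🬂[38;2;6;2;13m[48;2;4;2;10m🬂[38;2;5;2;12m[48;2;4;2;10m🬂[38;2;4;2;11m[48;2;4;2;10m🬂[38;2;4;2;11m[48;2;4;2;10m🬂[38;2;4;2;10m[48;2;4;2;11m🬺[0m
</frame>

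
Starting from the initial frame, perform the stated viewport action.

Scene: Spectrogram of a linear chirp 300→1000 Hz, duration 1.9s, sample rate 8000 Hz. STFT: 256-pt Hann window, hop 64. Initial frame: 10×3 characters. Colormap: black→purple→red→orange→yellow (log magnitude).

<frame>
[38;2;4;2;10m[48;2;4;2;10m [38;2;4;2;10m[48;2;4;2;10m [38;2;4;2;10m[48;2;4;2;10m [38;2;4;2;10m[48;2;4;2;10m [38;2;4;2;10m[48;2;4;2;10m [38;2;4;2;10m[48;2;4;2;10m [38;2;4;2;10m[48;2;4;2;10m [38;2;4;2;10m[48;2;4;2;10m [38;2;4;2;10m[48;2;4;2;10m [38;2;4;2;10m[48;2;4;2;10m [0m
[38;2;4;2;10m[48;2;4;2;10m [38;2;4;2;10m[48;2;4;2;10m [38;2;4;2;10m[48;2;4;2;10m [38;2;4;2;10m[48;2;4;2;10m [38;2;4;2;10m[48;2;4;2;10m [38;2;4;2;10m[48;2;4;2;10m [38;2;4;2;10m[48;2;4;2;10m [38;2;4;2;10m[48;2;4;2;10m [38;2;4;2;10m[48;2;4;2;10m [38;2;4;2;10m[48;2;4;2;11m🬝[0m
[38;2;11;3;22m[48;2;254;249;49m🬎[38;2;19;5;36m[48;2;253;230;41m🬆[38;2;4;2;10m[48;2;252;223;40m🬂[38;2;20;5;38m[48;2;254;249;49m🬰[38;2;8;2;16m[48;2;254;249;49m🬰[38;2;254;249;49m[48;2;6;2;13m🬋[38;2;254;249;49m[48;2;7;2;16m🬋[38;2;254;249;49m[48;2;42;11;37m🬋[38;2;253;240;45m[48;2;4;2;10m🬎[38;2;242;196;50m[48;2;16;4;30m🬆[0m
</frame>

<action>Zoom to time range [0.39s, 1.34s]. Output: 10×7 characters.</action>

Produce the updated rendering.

<frame>
[38;2;4;2;10m[48;2;4;2;10m [38;2;4;2;10m[48;2;4;2;10m [38;2;4;2;10m[48;2;4;2;10m [38;2;4;2;10m[48;2;4;2;10m [38;2;4;2;10m[48;2;4;2;10m [38;2;4;2;10m[48;2;4;2;10m [38;2;4;2;10m[48;2;4;2;10m [38;2;4;2;10m[48;2;4;2;10m [38;2;4;2;10m[48;2;4;2;10m [38;2;4;2;10m[48;2;4;2;10m [0m
[38;2;4;2;10m[48;2;4;2;10m [38;2;4;2;10m[48;2;4;2;10m [38;2;4;2;10m[48;2;4;2;10m [38;2;4;2;10m[48;2;4;2;10m [38;2;4;2;10m[48;2;4;2;10m [38;2;4;2;10m[48;2;4;2;10m [38;2;4;2;10m[48;2;4;2;10m [38;2;4;2;10m[48;2;4;2;10m [38;2;4;2;10m[48;2;4;2;10m [38;2;4;2;10m[48;2;4;2;10m [0m
[38;2;4;2;10m[48;2;4;2;10m [38;2;4;2;10m[48;2;4;2;10m [38;2;4;2;10m[48;2;4;2;10m [38;2;4;2;10m[48;2;4;2;10m [38;2;4;2;10m[48;2;4;2;10m [38;2;4;2;10m[48;2;4;2;10m [38;2;4;2;10m[48;2;4;2;10m [38;2;4;2;10m[48;2;4;2;10m [38;2;4;2;10m[48;2;4;2;10m [38;2;4;2;10m[48;2;4;2;10m [0m
[38;2;4;2;10m[48;2;4;2;10m [38;2;4;2;10m[48;2;4;2;10m [38;2;4;2;10m[48;2;4;2;10m [38;2;4;2;10m[48;2;4;2;10m [38;2;4;2;10m[48;2;4;2;10m [38;2;4;2;10m[48;2;4;2;10m [38;2;4;2;10m[48;2;4;2;10m [38;2;4;2;10m[48;2;4;2;10m [38;2;4;2;10m[48;2;4;2;10m [38;2;4;2;10m[48;2;4;2;10m [0m
[38;2;4;2;10m[48;2;4;2;10m [38;2;4;2;10m[48;2;4;2;10m [38;2;4;2;10m[48;2;4;2;10m [38;2;4;2;10m[48;2;4;2;10m [38;2;4;2;10m[48;2;4;2;10m [38;2;4;2;10m[48;2;4;2;10m [38;2;4;2;10m[48;2;4;2;10m [38;2;4;2;10m[48;2;4;2;10m [38;2;4;2;10m[48;2;4;2;10m [38;2;4;2;10m[48;2;4;2;10m [0m
[38;2;4;2;10m[48;2;16;4;30m🬎[38;2;4;2;10m[48;2;32;7;57m🬎[38;2;14;3;26m[48;2;219;91;52m🬝[38;2;5;2;12m[48;2;252;209;33m🬎[38;2;6;2;13m[48;2;254;248;49m🬎[38;2;7;2;16m[48;2;254;247;48m🬎[38;2;12;3;24m[48;2;254;247;48m🬎[38;2;24;5;44m[48;2;254;249;49m🬎[38;2;67;18;35m[48;2;253;224;39m🬆[38;2;7;2;15m[48;2;254;240;45m🬂[0m
[38;2;254;247;48m[48;2;20;5;38m🬂[38;2;254;249;49m[48;2;11;3;22m🬂[38;2;254;249;49m[48;2;7;2;16m🬂[38;2;254;249;49m[48;2;6;2;13m🬂[38;2;251;191;26m[48;2;5;2;12m🬂[38;2;94;23;86m[48;2;4;2;11m🬂[38;2;26;6;46m[48;2;4;2;10m🬂[38;2;13;3;25m[48;2;4;2;10m🬂[38;2;9;3;18m[48;2;4;2;10m🬂[38;2;7;2;15m[48;2;4;2;10m🬂[0m
</frame>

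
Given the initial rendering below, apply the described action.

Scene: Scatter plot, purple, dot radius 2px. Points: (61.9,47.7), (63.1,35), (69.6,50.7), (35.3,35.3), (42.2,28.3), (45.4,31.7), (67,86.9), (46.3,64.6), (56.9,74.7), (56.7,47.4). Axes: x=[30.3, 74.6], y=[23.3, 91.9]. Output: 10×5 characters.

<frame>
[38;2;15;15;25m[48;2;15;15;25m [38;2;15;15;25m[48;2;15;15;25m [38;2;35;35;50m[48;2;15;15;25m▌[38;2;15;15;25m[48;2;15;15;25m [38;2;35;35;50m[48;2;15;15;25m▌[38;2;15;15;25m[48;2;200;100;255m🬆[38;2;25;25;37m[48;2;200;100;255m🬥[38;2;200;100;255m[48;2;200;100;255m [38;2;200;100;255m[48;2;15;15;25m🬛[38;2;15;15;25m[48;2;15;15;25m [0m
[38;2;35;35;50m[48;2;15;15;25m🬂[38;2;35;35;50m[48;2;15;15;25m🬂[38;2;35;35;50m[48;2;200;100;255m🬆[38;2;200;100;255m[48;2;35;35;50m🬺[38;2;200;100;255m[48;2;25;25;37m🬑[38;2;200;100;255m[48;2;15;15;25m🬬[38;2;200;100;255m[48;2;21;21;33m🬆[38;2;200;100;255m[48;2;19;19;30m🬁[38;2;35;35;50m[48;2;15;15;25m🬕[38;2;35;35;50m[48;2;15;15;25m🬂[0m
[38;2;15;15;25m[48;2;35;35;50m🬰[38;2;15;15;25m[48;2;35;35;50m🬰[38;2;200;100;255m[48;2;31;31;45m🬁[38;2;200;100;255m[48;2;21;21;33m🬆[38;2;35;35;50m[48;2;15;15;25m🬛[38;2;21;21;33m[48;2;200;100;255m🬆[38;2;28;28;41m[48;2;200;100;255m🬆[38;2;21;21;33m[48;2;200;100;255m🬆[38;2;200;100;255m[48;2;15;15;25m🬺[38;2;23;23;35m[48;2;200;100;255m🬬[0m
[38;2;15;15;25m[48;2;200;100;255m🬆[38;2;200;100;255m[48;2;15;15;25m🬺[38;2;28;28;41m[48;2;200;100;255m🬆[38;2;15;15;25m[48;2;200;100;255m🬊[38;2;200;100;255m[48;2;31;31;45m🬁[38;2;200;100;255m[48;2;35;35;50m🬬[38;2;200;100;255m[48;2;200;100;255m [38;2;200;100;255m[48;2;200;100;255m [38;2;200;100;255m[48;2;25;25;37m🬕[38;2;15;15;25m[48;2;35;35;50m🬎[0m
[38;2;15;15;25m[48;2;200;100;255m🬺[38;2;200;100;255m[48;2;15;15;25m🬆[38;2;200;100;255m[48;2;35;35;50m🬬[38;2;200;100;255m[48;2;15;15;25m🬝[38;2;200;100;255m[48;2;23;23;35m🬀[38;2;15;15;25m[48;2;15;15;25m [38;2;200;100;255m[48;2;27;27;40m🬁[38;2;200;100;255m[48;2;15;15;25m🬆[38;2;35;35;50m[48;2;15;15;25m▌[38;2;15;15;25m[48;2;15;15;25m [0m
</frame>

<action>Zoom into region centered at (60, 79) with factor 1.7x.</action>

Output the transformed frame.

<frame>
[38;2;15;15;25m[48;2;15;15;25m [38;2;15;15;25m[48;2;15;15;25m [38;2;35;35;50m[48;2;15;15;25m▌[38;2;15;15;25m[48;2;15;15;25m [38;2;35;35;50m[48;2;15;15;25m▌[38;2;15;15;25m[48;2;15;15;25m [38;2;35;35;50m[48;2;15;15;25m▌[38;2;15;15;25m[48;2;200;100;255m🬬[38;2;35;35;50m[48;2;15;15;25m▌[38;2;15;15;25m[48;2;15;15;25m [0m
[38;2;35;35;50m[48;2;15;15;25m🬂[38;2;35;35;50m[48;2;15;15;25m🬂[38;2;35;35;50m[48;2;15;15;25m🬕[38;2;35;35;50m[48;2;15;15;25m🬂[38;2;35;35;50m[48;2;15;15;25m🬕[38;2;35;35;50m[48;2;15;15;25m🬂[38;2;35;35;50m[48;2;200;100;255m🬐[38;2;200;100;255m[48;2;200;100;255m [38;2;200;100;255m[48;2;27;27;40m🬃[38;2;35;35;50m[48;2;15;15;25m🬂[0m
[38;2;15;15;25m[48;2;35;35;50m🬰[38;2;15;15;25m[48;2;35;35;50m🬰[38;2;31;31;45m[48;2;200;100;255m🬝[38;2;15;15;25m[48;2;200;100;255m🬀[38;2;28;28;41m[48;2;200;100;255m🬊[38;2;15;15;25m[48;2;35;35;50m🬰[38;2;35;35;50m[48;2;15;15;25m🬛[38;2;200;100;255m[48;2;23;23;35m🬀[38;2;35;35;50m[48;2;15;15;25m🬛[38;2;15;15;25m[48;2;35;35;50m🬰[0m
[38;2;200;100;255m[48;2;15;15;25m🬺[38;2;19;19;30m[48;2;200;100;255m🬬[38;2;35;35;50m[48;2;15;15;25m🬲[38;2;200;100;255m[48;2;28;28;41m🬊[38;2;200;100;255m[48;2;27;27;40m🬀[38;2;15;15;25m[48;2;35;35;50m🬎[38;2;35;35;50m[48;2;15;15;25m🬲[38;2;15;15;25m[48;2;35;35;50m🬎[38;2;35;35;50m[48;2;15;15;25m🬲[38;2;15;15;25m[48;2;35;35;50m🬎[0m
[38;2;200;100;255m[48;2;15;15;25m🬆[38;2;15;15;25m[48;2;15;15;25m [38;2;35;35;50m[48;2;15;15;25m▌[38;2;15;15;25m[48;2;15;15;25m [38;2;35;35;50m[48;2;15;15;25m▌[38;2;15;15;25m[48;2;15;15;25m [38;2;35;35;50m[48;2;15;15;25m▌[38;2;15;15;25m[48;2;15;15;25m [38;2;35;35;50m[48;2;15;15;25m▌[38;2;15;15;25m[48;2;15;15;25m [0m
</frame>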